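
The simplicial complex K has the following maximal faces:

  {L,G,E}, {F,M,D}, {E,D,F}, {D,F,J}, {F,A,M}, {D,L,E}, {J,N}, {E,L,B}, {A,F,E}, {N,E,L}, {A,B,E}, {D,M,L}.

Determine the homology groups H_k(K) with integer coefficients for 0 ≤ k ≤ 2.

Order the vertices as A < B < D < E < F < G < J < L < M < N. Listing each simplex with vertices in this order, K has dimension 2 with simplices:

  0-simplices (10): A, B, D, E, F, G, J, L, M, N
  1-simplices (21): AB, AE, AF, AM, BE, BL, DE, DF, DJ, DL, DM, EF, EG, EL, EN, FJ, FM, GL, JN, LM, LN
  2-simplices (11): ABE, AEF, AFM, BEL, DEF, DEL, DFJ, DFM, DLM, EGL, ELN

Hence C_0 ≅ Z^10, C_1 ≅ Z^21, C_2 ≅ Z^11.

The boundary map ∂_1: C_1 → C_0 sends each edge [p,q] (with p < q) to q − p. For instance
  ∂DJ = J − D.
This gives a 10×21 integer matrix of rank 9; reducing to Smith normal form yields diagonal entries (1,1,1,1,1,1,1,1,1).

∂_2: C_2 → C_1 acts by ∂[p,q,r] = [q,r] − [p,r] + [p,q]. For instance
  ∂EGL = GL − EL + EG,
  ∂AFM = FM − AM + AF.
The resulting 21×11 matrix has rank 11, and its Smith normal form has invariant factors (1,1,1,1,1,1,1,1,1,1,1).

Now H_k = ker ∂_k / im ∂_{k+1}, so:

  H_0: rank C_0 − rank ∂_1 = 10 − 9 = 1, and the invariant factors of ∂_1 are all 1, so H_0 ≅ Z.
  H_1: rank ker ∂_1 − rank ∂_2 = (21 − 9) − 11 = 1, and the invariant factors of ∂_2 are all 1, so H_1 ≅ Z.
  H_2: rank ker ∂_2 − rank ∂_3 = (11 − 11) − 0 = 0, and there is no ∂_3, so H_2 ≅ 0.

H_0 = Z,  H_1 = Z,  H_2 = 0.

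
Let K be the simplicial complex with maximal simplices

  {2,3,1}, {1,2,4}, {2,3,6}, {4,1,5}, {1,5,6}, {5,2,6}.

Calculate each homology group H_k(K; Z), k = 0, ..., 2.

Take the total order 1 < 2 < 3 < 4 < 5 < 6 on the vertex set. Then K (dimension 2) consists of the simplices:

  0-simplices (6): [1], [2], [3], [4], [5], [6]
  1-simplices (12): [1,2], [1,3], [1,4], [1,5], [1,6], [2,3], [2,4], [2,5], [2,6], [3,6], [4,5], [5,6]
  2-simplices (6): [1,2,3], [1,2,4], [1,4,5], [1,5,6], [2,3,6], [2,5,6]

giving chain groups C_0 ≅ Z^6, C_1 ≅ Z^12, C_2 ≅ Z^6.

Boundary ∂_1: C_1 → C_0 sends each edge [p,q] (with p < q) to q − p. For instance
  ∂[1,6] = [6] − [1].
The resulting 6×12 matrix has rank 5, and its Smith normal form has invariant factors (1,1,1,1,1).

∂_2: C_2 → C_1 sends each 2-simplex [p,q,r] to [q,r] − [p,r] + [p,q]. For instance
  ∂[2,3,6] = [3,6] − [2,6] + [2,3],
  ∂[1,5,6] = [5,6] − [1,6] + [1,5].
This gives a 12×6 integer matrix of rank 6; reducing to Smith normal form yields diagonal entries (1,1,1,1,1,1).

Now H_k = ker ∂_k / im ∂_{k+1}, so:

  H_0: rank C_0 − rank ∂_1 = 6 − 5 = 1, and the invariant factors of ∂_1 are all 1, so H_0 ≅ Z.
  H_1: rank ker ∂_1 − rank ∂_2 = (12 − 5) − 6 = 1, and the invariant factors of ∂_2 are all 1, so H_1 ≅ Z.
  H_2: rank ker ∂_2 − rank ∂_3 = (6 − 6) − 0 = 0, and there is no ∂_3, so H_2 ≅ 0.

H_0 = Z,  H_1 = Z,  H_2 = 0.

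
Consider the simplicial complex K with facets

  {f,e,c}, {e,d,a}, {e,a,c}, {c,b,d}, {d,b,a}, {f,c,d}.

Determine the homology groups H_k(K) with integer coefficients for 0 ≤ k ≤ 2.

H_0 ≅ Z,  H_1 ≅ Z,  H_2 = 0.

Order the vertices as a < b < c < d < e < f. Listing each simplex with vertices in this order, K has dimension 2 with simplices:

  0-simplices (6): a, b, c, d, e, f
  1-simplices (12): ab, ac, ad, ae, bc, bd, cd, ce, cf, de, df, ef
  2-simplices (6): abd, ace, ade, bcd, cdf, cef

so the chain groups are C_0 ≅ Z^6, C_1 ≅ Z^12, C_2 ≅ Z^6.

Boundary ∂_1: C_1 → C_0 sends each edge [p,q] (with p < q) to q − p. For instance
  ∂bd = d − b.
The resulting 6×12 matrix has rank 5, and its Smith normal form has invariant factors (1,1,1,1,1).

The boundary map ∂_2: C_2 → C_1 acts by ∂[p,q,r] = [q,r] − [p,r] + [p,q]. For instance
  ∂ade = de − ae + ad,
  ∂cef = ef − cf + ce.
The 12×6 boundary matrix has rank 6 and Smith normal form diag(1,1,1,1,1,1).

Reading off H_k = ker ∂_k / im ∂_{k+1}:

  H_0: rank C_0 − rank ∂_1 = 6 − 5 = 1, and the invariant factors of ∂_1 are all 1, so H_0 ≅ Z.
  H_1: rank ker ∂_1 − rank ∂_2 = (12 − 5) − 6 = 1, and the invariant factors of ∂_2 are all 1, so H_1 ≅ Z.
  H_2: rank ker ∂_2 − rank ∂_3 = (6 − 6) − 0 = 0, and there is no ∂_3, so H_2 ≅ 0.

(K is a triangulation of the cylinder S^1 x I.)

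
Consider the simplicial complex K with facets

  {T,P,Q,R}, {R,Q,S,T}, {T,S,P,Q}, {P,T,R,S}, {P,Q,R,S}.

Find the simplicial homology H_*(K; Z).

H_0 = Z,  H_1 = 0,  H_2 = 0,  H_3 = Z.

Fix the vertex order P < Q < R < S < T and write every simplex with vertices in increasing order. Then dim K = 3 and the simplices of K are:

  0-simplices (5): P, Q, R, S, T
  1-simplices (10): PQ, PR, PS, PT, QR, QS, QT, RS, RT, ST
  2-simplices (10): PQR, PQS, PQT, PRS, PRT, PST, QRS, QRT, QST, RST
  3-simplices (5): PQRS, PQRT, PQST, PRST, QRST

so the chain groups are C_0 ≅ Z^5, C_1 ≅ Z^10, C_2 ≅ Z^10, C_3 ≅ Z^5.

∂_1: C_1 → C_0 sends each edge [p,q] (with p < q) to q − p.
The resulting 5×10 matrix has rank 4, and its Smith normal form has invariant factors (1,1,1,1).

∂_2: C_2 → C_1 sends each 2-simplex [p,q,r] to [q,r] − [p,r] + [p,q]. For instance
  ∂PQR = QR − PR + PQ,
  ∂RST = ST − RT + RS.
As a 10×10 matrix over Z this has rank 6, with invariant factors (1,1,1,1,1,1).

Boundary ∂_3: C_3 → C_2 sends each 3-simplex σ to the alternating sum Σ_i (−1)^i (σ with its i-th vertex removed). For instance
  ∂QRST = RST − QST + QRT − QRS,
  ∂PQRT = QRT − PRT + PQT − PQR.
As a 10×5 matrix over Z this has rank 4, with invariant factors (1,1,1,1).

From H_k ≅ ker(∂_k) / im(∂_{k+1}) we obtain:

  H_0: rank C_0 − rank ∂_1 = 5 − 4 = 1, and the invariant factors of ∂_1 are all 1, so H_0 = Z.
  H_1: rank ker ∂_1 − rank ∂_2 = (10 − 4) − 6 = 0, and the invariant factors of ∂_2 are all 1, so H_1 = 0.
  H_2: rank ker ∂_2 − rank ∂_3 = (10 − 6) − 4 = 0, and the invariant factors of ∂_3 are all 1, so H_2 = 0.
  H_3: rank ker ∂_3 − rank ∂_4 = (5 − 4) − 0 = 1, and there is no ∂_4, so H_3 = Z.

As a check, the Euler characteristic is 5 − 10 + 10 − 5 = 0, which agrees with 1 − 0 + 0 − 1 = 0.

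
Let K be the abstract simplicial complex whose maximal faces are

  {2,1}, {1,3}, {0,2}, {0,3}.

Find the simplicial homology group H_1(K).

K has 4 vertices, 4 edges.
rank ∂_1 = 3, rank ∂_2 = 0 ⇒ b_1 = 4 − 3 − 0 = 1. So H_1 ≅ Z.

H_1 = Z.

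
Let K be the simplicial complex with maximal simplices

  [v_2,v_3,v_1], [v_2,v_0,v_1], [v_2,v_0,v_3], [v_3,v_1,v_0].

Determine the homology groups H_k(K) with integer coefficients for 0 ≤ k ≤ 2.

Order the vertices as v_0 < v_1 < v_2 < v_3. Listing each simplex with vertices in this order, K has dimension 2 with simplices:

  0-simplices (4): [v_0], [v_1], [v_2], [v_3]
  1-simplices (6): [v_0,v_1], [v_0,v_2], [v_0,v_3], [v_1,v_2], [v_1,v_3], [v_2,v_3]
  2-simplices (4): [v_0,v_1,v_2], [v_0,v_1,v_3], [v_0,v_2,v_3], [v_1,v_2,v_3]

so the chain groups are C_0 ≅ Z^4, C_1 ≅ Z^6, C_2 ≅ Z^4.

The boundary map ∂_1: C_1 → C_0 maps an edge to its endpoints' difference, ∂[p,q] = q − p. For instance
  ∂[v_2,v_3] = [v_3] − [v_2].
The 4×6 boundary matrix has rank 3 and Smith normal form diag(1,1,1).

∂_2: C_2 → C_1 maps a triangle to the signed sum of its edges. For instance
  ∂[v_1,v_2,v_3] = [v_2,v_3] − [v_1,v_3] + [v_1,v_2],
  ∂[v_0,v_2,v_3] = [v_2,v_3] − [v_0,v_3] + [v_0,v_2].
This gives a 6×4 integer matrix of rank 3; reducing to Smith normal form yields diagonal entries (1,1,1).

Computing H_k = (kernel of ∂_k) / (image of ∂_{k+1}):

  H_0: rank C_0 − rank ∂_1 = 4 − 3 = 1, and the invariant factors of ∂_1 are all 1, so H_0 = Z.
  H_1: rank ker ∂_1 − rank ∂_2 = (6 − 3) − 3 = 0, and the invariant factors of ∂_2 are all 1, so H_1 = 0.
  H_2: rank ker ∂_2 − rank ∂_3 = (4 − 3) − 0 = 1, and there is no ∂_3, so H_2 = Z.

As a check, the Euler characteristic is 4 − 6 + 4 = 2, which agrees with 1 − 0 + 1 = 2.
(K is a triangulation of the 2-sphere S^2.)

H_0 ≅ Z,  H_1 = 0,  H_2 ≅ Z.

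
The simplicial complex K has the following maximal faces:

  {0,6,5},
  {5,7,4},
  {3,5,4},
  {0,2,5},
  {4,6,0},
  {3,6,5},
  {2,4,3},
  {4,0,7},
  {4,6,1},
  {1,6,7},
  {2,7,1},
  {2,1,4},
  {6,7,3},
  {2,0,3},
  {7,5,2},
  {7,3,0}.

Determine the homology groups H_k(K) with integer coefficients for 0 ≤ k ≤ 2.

H_0 ≅ Z,  H_1 ≅ Z^2,  H_2 ≅ Z.

Fix the vertex order 0 < 1 < 2 < 3 < 4 < 5 < 6 < 7 and write every simplex with vertices in increasing order. Then dim K = 2 and the simplices of K are:

  0-simplices (8): [0], [1], [2], [3], [4], [5], [6], [7]
  1-simplices (24): (24 of them)
  2-simplices (16): [0,2,3], [0,2,5], [0,3,7], [0,4,6], [0,4,7], [0,5,6], [1,2,4], [1,2,7], [1,4,6], [1,6,7], [2,3,4], [2,5,7], [3,4,5], [3,5,6], [3,6,7], [4,5,7]

giving chain groups C_0 ≅ Z^8, C_1 ≅ Z^24, C_2 ≅ Z^16.

∂_1: C_1 → C_0 sends each edge [p,q] (with p < q) to q − p. For instance
  ∂[0,3] = [3] − [0].
The resulting 8×24 matrix has rank 7, and its Smith normal form has invariant factors (1,1,1,1,1,1,1).

The boundary map ∂_2: C_2 → C_1 acts by ∂[p,q,r] = [q,r] − [p,r] + [p,q]. For instance
  ∂[3,4,5] = [4,5] − [3,5] + [3,4],
  ∂[0,2,5] = [2,5] − [0,5] + [0,2].
This gives a 24×16 integer matrix of rank 15; reducing to Smith normal form yields diagonal entries (1,1,1,1,1,1,1,1,1,1,1,1,1,1,1).

Computing H_k = (kernel of ∂_k) / (image of ∂_{k+1}):

  H_0: rank C_0 − rank ∂_1 = 8 − 7 = 1, and the invariant factors of ∂_1 are all 1, so H_0 ≅ Z.
  H_1: rank ker ∂_1 − rank ∂_2 = (24 − 7) − 15 = 2, and the invariant factors of ∂_2 are all 1, so H_1 ≅ Z^2.
  H_2: rank ker ∂_2 − rank ∂_3 = (16 − 15) − 0 = 1, and there is no ∂_3, so H_2 ≅ Z.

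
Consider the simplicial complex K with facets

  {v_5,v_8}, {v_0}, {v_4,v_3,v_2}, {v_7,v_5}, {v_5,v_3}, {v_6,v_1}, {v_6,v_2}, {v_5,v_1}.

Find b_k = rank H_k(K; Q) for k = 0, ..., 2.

b_0 = 2, b_1 = 1, b_2 = 0.

Take the total order v_0 < v_1 < v_2 < v_3 < v_4 < v_5 < v_6 < v_7 < v_8 on the vertex set. Then K (dimension 2) consists of the simplices:

  0-simplices (9): [v_0], [v_1], [v_2], [v_3], [v_4], [v_5], [v_6], [v_7], [v_8]
  1-simplices (9): [v_1,v_5], [v_1,v_6], [v_2,v_3], [v_2,v_4], [v_2,v_6], [v_3,v_4], [v_3,v_5], [v_5,v_7], [v_5,v_8]
  2-simplices (1): [v_2,v_3,v_4]

so the chain groups are C_0 ≅ Z^9, C_1 ≅ Z^9, C_2 ≅ Z^1.

Boundary ∂_1: C_1 → C_0 is given by ∂[p,q] = [q] − [p]. For instance
  ∂[v_2,v_4] = [v_4] − [v_2].
As a 9×9 matrix over Z this has rank 7, with invariant factors (1,1,1,1,1,1,1).

The boundary map ∂_2: C_2 → C_1 acts by ∂[p,q,r] = [q,r] − [p,r] + [p,q]. For instance
  ∂[v_2,v_3,v_4] = [v_3,v_4] − [v_2,v_4] + [v_2,v_3].
The resulting 9×1 matrix has rank 1, and its Smith normal form has invariant factors (1).

Computing H_k = (kernel of ∂_k) / (image of ∂_{k+1}):

  H_0: rank C_0 − rank ∂_1 = 9 − 7 = 2, and the invariant factors of ∂_1 are all 1, so H_0 = Z^2.
  H_1: rank ker ∂_1 − rank ∂_2 = (9 − 7) − 1 = 1, and the invariant factors of ∂_2 are all 1, so H_1 = Z.
  H_2: rank ker ∂_2 − rank ∂_3 = (1 − 1) − 0 = 0, and there is no ∂_3, so H_2 = 0.

Hence the Betti numbers are b_0 = 2, b_1 = 1, b_2 = 0.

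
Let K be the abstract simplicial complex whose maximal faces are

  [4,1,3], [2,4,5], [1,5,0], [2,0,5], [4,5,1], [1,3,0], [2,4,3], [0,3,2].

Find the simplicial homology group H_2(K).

We work with the vertex ordering 0 < 1 < 2 < 3 < 4 < 5. The simplices of K, each written with vertices in increasing order, are:

  0-simplices (6): [0], [1], [2], [3], [4], [5]
  1-simplices (12): [0,1], [0,2], [0,3], [0,5], [1,3], [1,4], [1,5], [2,3], [2,4], [2,5], [3,4], [4,5]
  2-simplices (8): [0,1,3], [0,1,5], [0,2,3], [0,2,5], [1,3,4], [1,4,5], [2,3,4], [2,4,5]

giving chain groups C_0 ≅ Z^6, C_1 ≅ Z^12, C_2 ≅ Z^8.

∂_1: C_1 → C_0 sends each edge [p,q] (with p < q) to q − p. For instance
  ∂[1,4] = [4] − [1].
As a 6×12 matrix over Z this has rank 5, with invariant factors (1,1,1,1,1).

∂_2: C_2 → C_1 sends each 2-simplex [p,q,r] to [q,r] − [p,r] + [p,q]. For instance
  ∂[0,2,5] = [2,5] − [0,5] + [0,2],
  ∂[0,1,5] = [1,5] − [0,5] + [0,1].
The 12×8 boundary matrix has rank 7 and Smith normal form diag(1,1,1,1,1,1,1).

Reading off H_k = ker ∂_k / im ∂_{k+1}:

  H_2: rank ker ∂_2 − rank ∂_3 = (8 − 7) − 0 = 1, and there is no ∂_3, so H_2 ≅ Z.

H_2 = Z.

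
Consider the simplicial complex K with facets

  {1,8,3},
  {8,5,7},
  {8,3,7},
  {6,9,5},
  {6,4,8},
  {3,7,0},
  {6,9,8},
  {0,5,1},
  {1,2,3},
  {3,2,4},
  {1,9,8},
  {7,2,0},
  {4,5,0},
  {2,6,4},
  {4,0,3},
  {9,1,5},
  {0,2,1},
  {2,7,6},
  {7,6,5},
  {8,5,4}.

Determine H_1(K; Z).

Fix the vertex order 0 < 1 < 2 < 3 < 4 < 5 < 6 < 7 < 8 < 9 and write every simplex with vertices in increasing order. Then dim K = 2 and the simplices of K are:

  0-simplices (10): [0], [1], [2], [3], [4], [5], [6], [7], [8], [9]
  1-simplices (30): (30 of them)
  2-simplices (20): (20 of them)

so the chain groups are C_0 ≅ Z^10, C_1 ≅ Z^30, C_2 ≅ Z^20.

Boundary ∂_1: C_1 → C_0 maps an edge to its endpoints' difference, ∂[p,q] = q − p.
This gives a 10×30 integer matrix of rank 9; reducing to Smith normal form yields diagonal entries (1,1,1,1,1,1,1,1,1).

∂_2: C_2 → C_1 acts by ∂[p,q,r] = [q,r] − [p,r] + [p,q]. For instance
  ∂[1,5,9] = [5,9] − [1,9] + [1,5],
  ∂[0,3,4] = [3,4] − [0,4] + [0,3].
As a 30×20 matrix over Z this has rank 20, with invariant factors (1,1,1,1,1,1,1,1,1,1,1,1,1,1,1,1,1,1,1,2).

Now H_k = ker ∂_k / im ∂_{k+1}, so:

  H_1: rank ker ∂_1 − rank ∂_2 = (30 − 9) − 20 = 1, and ∂_2 has invariant factor 2 > 1, so H_1 = Z ⊕ Z/2.

(K is a triangulation of the Klein bottle.)

H_1 = Z ⊕ Z/2.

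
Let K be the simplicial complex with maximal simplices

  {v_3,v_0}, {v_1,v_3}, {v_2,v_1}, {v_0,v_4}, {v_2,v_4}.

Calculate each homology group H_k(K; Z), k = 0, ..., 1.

H_0 ≅ Z,  H_1 ≅ Z.

Order the vertices as v_0 < v_1 < v_2 < v_3 < v_4. Listing each simplex with vertices in this order, K has dimension 1 with simplices:

  0-simplices (5): [v_0], [v_1], [v_2], [v_3], [v_4]
  1-simplices (5): [v_0,v_3], [v_0,v_4], [v_1,v_2], [v_1,v_3], [v_2,v_4]

giving chain groups C_0 ≅ Z^5, C_1 ≅ Z^5.

The boundary map ∂_1: C_1 → C_0 is given by ∂[p,q] = [q] − [p]. For instance
  ∂[v_2,v_4] = [v_4] − [v_2].
The resulting 5×5 matrix has rank 4, and its Smith normal form has invariant factors (1,1,1,1).

Reading off H_k = ker ∂_k / im ∂_{k+1}:

  H_0: rank C_0 − rank ∂_1 = 5 − 4 = 1, and the invariant factors of ∂_1 are all 1, so H_0 ≅ Z.
  H_1: rank ker ∂_1 − rank ∂_2 = (5 − 4) − 0 = 1, and there is no ∂_2, so H_1 ≅ Z.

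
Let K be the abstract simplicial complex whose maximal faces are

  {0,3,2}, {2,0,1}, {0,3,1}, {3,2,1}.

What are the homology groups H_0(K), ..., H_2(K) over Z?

H_0 = Z,  H_1 = 0,  H_2 = Z.

Fix the vertex order 0 < 1 < 2 < 3 and write every simplex with vertices in increasing order. Then dim K = 2 and the simplices of K are:

  0-simplices (4): [0], [1], [2], [3]
  1-simplices (6): [0,1], [0,2], [0,3], [1,2], [1,3], [2,3]
  2-simplices (4): [0,1,2], [0,1,3], [0,2,3], [1,2,3]

giving chain groups C_0 ≅ Z^4, C_1 ≅ Z^6, C_2 ≅ Z^4.

∂_1: C_1 → C_0 maps an edge to its endpoints' difference, ∂[p,q] = q − p.
The resulting 4×6 matrix has rank 3, and its Smith normal form has invariant factors (1,1,1).

Boundary ∂_2: C_2 → C_1 acts by ∂[p,q,r] = [q,r] − [p,r] + [p,q]. For instance
  ∂[0,1,2] = [1,2] − [0,2] + [0,1],
  ∂[1,2,3] = [2,3] − [1,3] + [1,2].
This gives a 6×4 integer matrix of rank 3; reducing to Smith normal form yields diagonal entries (1,1,1).

Now H_k = ker ∂_k / im ∂_{k+1}, so:

  H_0: rank C_0 − rank ∂_1 = 4 − 3 = 1, and the invariant factors of ∂_1 are all 1, so H_0 = Z.
  H_1: rank ker ∂_1 − rank ∂_2 = (6 − 3) − 3 = 0, and the invariant factors of ∂_2 are all 1, so H_1 = 0.
  H_2: rank ker ∂_2 − rank ∂_3 = (4 − 3) − 0 = 1, and there is no ∂_3, so H_2 = Z.

(K is a triangulation of the 2-sphere S^2.)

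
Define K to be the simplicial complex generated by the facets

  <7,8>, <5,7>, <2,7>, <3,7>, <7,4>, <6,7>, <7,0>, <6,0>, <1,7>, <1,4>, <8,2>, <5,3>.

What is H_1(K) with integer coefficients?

H_1 = Z^4.

Fix the vertex order 0 < 1 < 2 < 3 < 4 < 5 < 6 < 7 < 8 and write every simplex with vertices in increasing order. Then dim K = 1 and the simplices of K are:

  0-simplices (9): [0], [1], [2], [3], [4], [5], [6], [7], [8]
  1-simplices (12): [0,6], [0,7], [1,4], [1,7], [2,7], [2,8], [3,5], [3,7], [4,7], [5,7], [6,7], [7,8]

Hence C_0 ≅ Z^9, C_1 ≅ Z^12.

Boundary ∂_1: C_1 → C_0 sends each edge [p,q] (with p < q) to q − p.
This gives a 9×12 integer matrix of rank 8; reducing to Smith normal form yields diagonal entries (1,1,1,1,1,1,1,1).

Computing H_k = (kernel of ∂_k) / (image of ∂_{k+1}):

  H_1: rank ker ∂_1 − rank ∂_2 = (12 − 8) − 0 = 4, and there is no ∂_2, so H_1 = Z^4.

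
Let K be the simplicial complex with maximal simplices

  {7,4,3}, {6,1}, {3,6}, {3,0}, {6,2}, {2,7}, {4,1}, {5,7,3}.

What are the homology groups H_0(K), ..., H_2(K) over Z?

H_0 ≅ Z,  H_1 ≅ Z^2,  H_2 = 0.

Take the total order 0 < 1 < 2 < 3 < 4 < 5 < 6 < 7 on the vertex set. Then K (dimension 2) consists of the simplices:

  0-simplices (8): [0], [1], [2], [3], [4], [5], [6], [7]
  1-simplices (11): [0,3], [1,4], [1,6], [2,6], [2,7], [3,4], [3,5], [3,6], [3,7], [4,7], [5,7]
  2-simplices (2): [3,4,7], [3,5,7]

giving chain groups C_0 ≅ Z^8, C_1 ≅ Z^11, C_2 ≅ Z^2.

The boundary map ∂_1: C_1 → C_0 maps an edge to its endpoints' difference, ∂[p,q] = q − p. For instance
  ∂[2,6] = [6] − [2].
The resulting 8×11 matrix has rank 7, and its Smith normal form has invariant factors (1,1,1,1,1,1,1).

∂_2: C_2 → C_1 acts by ∂[p,q,r] = [q,r] − [p,r] + [p,q]. For instance
  ∂[3,5,7] = [5,7] − [3,7] + [3,5],
  ∂[3,4,7] = [4,7] − [3,7] + [3,4].
As a 11×2 matrix over Z this has rank 2, with invariant factors (1,1).

Computing H_k = (kernel of ∂_k) / (image of ∂_{k+1}):

  H_0: rank C_0 − rank ∂_1 = 8 − 7 = 1, and the invariant factors of ∂_1 are all 1, so H_0 ≅ Z.
  H_1: rank ker ∂_1 − rank ∂_2 = (11 − 7) − 2 = 2, and the invariant factors of ∂_2 are all 1, so H_1 ≅ Z^2.
  H_2: rank ker ∂_2 − rank ∂_3 = (2 − 2) − 0 = 0, and there is no ∂_3, so H_2 ≅ 0.

As a check, the Euler characteristic is 8 − 11 + 2 = -1, which agrees with 1 − 2 + 0 = -1.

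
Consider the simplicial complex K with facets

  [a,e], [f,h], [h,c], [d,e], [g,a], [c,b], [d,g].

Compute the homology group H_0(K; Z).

H_0 = Z^2.

We work with the vertex ordering a < b < c < d < e < f < g < h. The simplices of K, each written with vertices in increasing order, are:

  0-simplices (8): a, b, c, d, e, f, g, h
  1-simplices (7): ae, ag, bc, ch, de, dg, fh

giving chain groups C_0 ≅ Z^8, C_1 ≅ Z^7.

Boundary ∂_1: C_1 → C_0 is given by ∂[p,q] = [q] − [p]. For instance
  ∂ag = g − a.
This gives a 8×7 integer matrix of rank 6; reducing to Smith normal form yields diagonal entries (1,1,1,1,1,1).

Now H_k = ker ∂_k / im ∂_{k+1}, so:

  H_0: rank C_0 − rank ∂_1 = 8 − 6 = 2, and the invariant factors of ∂_1 are all 1, so H_0 = Z^2.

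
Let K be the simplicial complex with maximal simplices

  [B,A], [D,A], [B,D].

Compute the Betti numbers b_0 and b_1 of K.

b_0 = 1, b_1 = 1.

We work with the vertex ordering A < B < D. The simplices of K, each written with vertices in increasing order, are:

  0-simplices (3): A, B, D
  1-simplices (3): AB, AD, BD

so the chain groups are C_0 ≅ Z^3, C_1 ≅ Z^3.

∂_1: C_1 → C_0 maps an edge to its endpoints' difference, ∂[p,q] = q − p.
This gives a 3×3 integer matrix of rank 2; reducing to Smith normal form yields diagonal entries (1,1).

Now H_k = ker ∂_k / im ∂_{k+1}, so:

  H_0: rank C_0 − rank ∂_1 = 3 − 2 = 1, and the invariant factors of ∂_1 are all 1, so H_0 = Z.
  H_1: rank ker ∂_1 − rank ∂_2 = (3 − 2) − 0 = 1, and there is no ∂_2, so H_1 = Z.

As a check, the Euler characteristic is 3 − 3 = 0, which agrees with 1 − 1 = 0.

Hence the Betti numbers are b_0 = 1, b_1 = 1.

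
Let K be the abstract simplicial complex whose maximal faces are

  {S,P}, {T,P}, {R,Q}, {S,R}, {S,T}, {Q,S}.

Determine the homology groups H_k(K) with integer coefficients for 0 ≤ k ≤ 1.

H_0 ≅ Z,  H_1 ≅ Z^2.

Fix the vertex order P < Q < R < S < T and write every simplex with vertices in increasing order. Then dim K = 1 and the simplices of K are:

  0-simplices (5): P, Q, R, S, T
  1-simplices (6): PS, PT, QR, QS, RS, ST

so the chain groups are C_0 ≅ Z^5, C_1 ≅ Z^6.

The boundary map ∂_1: C_1 → C_0 sends each edge [p,q] (with p < q) to q − p.
The resulting 5×6 matrix has rank 4, and its Smith normal form has invariant factors (1,1,1,1).

Now H_k = ker ∂_k / im ∂_{k+1}, so:

  H_0: rank C_0 − rank ∂_1 = 5 − 4 = 1, and the invariant factors of ∂_1 are all 1, so H_0 = Z.
  H_1: rank ker ∂_1 − rank ∂_2 = (6 − 4) − 0 = 2, and there is no ∂_2, so H_1 = Z^2.

As a check, the Euler characteristic is 5 − 6 = -1, which agrees with 1 − 2 = -1.
(K is a triangulation of a wedge of 2 circles.)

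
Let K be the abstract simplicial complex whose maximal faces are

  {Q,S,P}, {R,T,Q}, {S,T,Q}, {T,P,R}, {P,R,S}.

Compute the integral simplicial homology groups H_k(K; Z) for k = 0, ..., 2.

We work with the vertex ordering P < Q < R < S < T. The simplices of K, each written with vertices in increasing order, are:

  0-simplices (5): P, Q, R, S, T
  1-simplices (10): PQ, PR, PS, PT, QR, QS, QT, RS, RT, ST
  2-simplices (5): PQS, PRS, PRT, QRT, QST

giving chain groups C_0 ≅ Z^5, C_1 ≅ Z^10, C_2 ≅ Z^5.

∂_1: C_1 → C_0 maps an edge to its endpoints' difference, ∂[p,q] = q − p. For instance
  ∂ST = T − S.
This gives a 5×10 integer matrix of rank 4; reducing to Smith normal form yields diagonal entries (1,1,1,1).

Boundary ∂_2: C_2 → C_1 acts by ∂[p,q,r] = [q,r] − [p,r] + [p,q]. For instance
  ∂PRT = RT − PT + PR,
  ∂PRS = RS − PS + PR.
As a 10×5 matrix over Z this has rank 5, with invariant factors (1,1,1,1,1).

Computing H_k = (kernel of ∂_k) / (image of ∂_{k+1}):

  H_0: rank C_0 − rank ∂_1 = 5 − 4 = 1, and the invariant factors of ∂_1 are all 1, so H_0 ≅ Z.
  H_1: rank ker ∂_1 − rank ∂_2 = (10 − 4) − 5 = 1, and the invariant factors of ∂_2 are all 1, so H_1 ≅ Z.
  H_2: rank ker ∂_2 − rank ∂_3 = (5 − 5) − 0 = 0, and there is no ∂_3, so H_2 ≅ 0.

As a check, the Euler characteristic is 5 − 10 + 5 = 0, which agrees with 1 − 1 + 0 = 0.

H_0 ≅ Z,  H_1 ≅ Z,  H_2 = 0.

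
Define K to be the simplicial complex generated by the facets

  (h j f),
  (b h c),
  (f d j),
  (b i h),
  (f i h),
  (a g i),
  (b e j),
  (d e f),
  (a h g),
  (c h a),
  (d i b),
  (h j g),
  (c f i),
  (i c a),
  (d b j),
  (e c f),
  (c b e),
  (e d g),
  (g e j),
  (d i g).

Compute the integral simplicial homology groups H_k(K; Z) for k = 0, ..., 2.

Fix the vertex order a < b < c < d < e < f < g < h < i < j and write every simplex with vertices in increasing order. Then dim K = 2 and the simplices of K are:

  0-simplices (10): a, b, c, d, e, f, g, h, i, j
  1-simplices (30): ac, ag, ah, ai, bc, bd, be, bh, bi, bj, ce, cf, ch, ci, de, df, dg, di, dj, ef, eg, ej, fh, fi, fj, gh, gi, gj, hi, hj
  2-simplices (20): ach, aci, agh, agi, bce, bch, bdi, bdj, bej, bhi, cef, cfi, def, deg, dfj, dgi, egj, fhi, fhj, ghj

so the chain groups are C_0 ≅ Z^10, C_1 ≅ Z^30, C_2 ≅ Z^20.

The boundary map ∂_1: C_1 → C_0 maps an edge to its endpoints' difference, ∂[p,q] = q − p.
The 10×30 boundary matrix has rank 9 and Smith normal form diag(1,1,1,1,1,1,1,1,1).

∂_2: C_2 → C_1 acts by ∂[p,q,r] = [q,r] − [p,r] + [p,q]. For instance
  ∂deg = eg − dg + de,
  ∂fhj = hj − fj + fh.
As a 30×20 matrix over Z this has rank 20, with invariant factors (1,1,1,1,1,1,1,1,1,1,1,1,1,1,1,1,1,1,1,2).

From H_k ≅ ker(∂_k) / im(∂_{k+1}) we obtain:

  H_0: rank C_0 − rank ∂_1 = 10 − 9 = 1, and the invariant factors of ∂_1 are all 1, so H_0 ≅ Z.
  H_1: rank ker ∂_1 − rank ∂_2 = (30 − 9) − 20 = 1, and ∂_2 has invariant factor 2 > 1, so H_1 ≅ Z × Z/2.
  H_2: rank ker ∂_2 − rank ∂_3 = (20 − 20) − 0 = 0, and there is no ∂_3, so H_2 ≅ 0.

H_0 = Z,  H_1 = Z × Z/2,  H_2 = 0.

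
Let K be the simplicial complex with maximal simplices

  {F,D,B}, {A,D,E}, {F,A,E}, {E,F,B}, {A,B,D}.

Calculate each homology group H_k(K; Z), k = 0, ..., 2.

H_0 = Z,  H_1 = Z,  H_2 = 0.

Fix the vertex order A < B < D < E < F and write every simplex with vertices in increasing order. Then dim K = 2 and the simplices of K are:

  0-simplices (5): A, B, D, E, F
  1-simplices (10): AB, AD, AE, AF, BD, BE, BF, DE, DF, EF
  2-simplices (5): ABD, ADE, AEF, BDF, BEF

Hence C_0 ≅ Z^5, C_1 ≅ Z^10, C_2 ≅ Z^5.

∂_1: C_1 → C_0 sends each edge [p,q] (with p < q) to q − p. For instance
  ∂BE = E − B.
This gives a 5×10 integer matrix of rank 4; reducing to Smith normal form yields diagonal entries (1,1,1,1).

The boundary map ∂_2: C_2 → C_1 sends each 2-simplex [p,q,r] to [q,r] − [p,r] + [p,q]. For instance
  ∂AEF = EF − AF + AE,
  ∂ABD = BD − AD + AB.
The 10×5 boundary matrix has rank 5 and Smith normal form diag(1,1,1,1,1).

Computing H_k = (kernel of ∂_k) / (image of ∂_{k+1}):

  H_0: rank C_0 − rank ∂_1 = 5 − 4 = 1, and the invariant factors of ∂_1 are all 1, so H_0 = Z.
  H_1: rank ker ∂_1 − rank ∂_2 = (10 − 4) − 5 = 1, and the invariant factors of ∂_2 are all 1, so H_1 = Z.
  H_2: rank ker ∂_2 − rank ∂_3 = (5 − 5) − 0 = 0, and there is no ∂_3, so H_2 = 0.

As a check, the Euler characteristic is 5 − 10 + 5 = 0, which agrees with 1 − 1 + 0 = 0.
(K is a triangulation of the Möbius band.)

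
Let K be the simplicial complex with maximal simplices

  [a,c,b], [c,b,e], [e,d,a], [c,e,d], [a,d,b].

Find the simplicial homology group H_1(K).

H_1 = Z.

Take the total order a < b < c < d < e on the vertex set. Then K (dimension 2) consists of the simplices:

  0-simplices (5): a, b, c, d, e
  1-simplices (10): ab, ac, ad, ae, bc, bd, be, cd, ce, de
  2-simplices (5): abc, abd, ade, bce, cde

giving chain groups C_0 ≅ Z^5, C_1 ≅ Z^10, C_2 ≅ Z^5.

Boundary ∂_1: C_1 → C_0 sends each edge [p,q] (with p < q) to q − p.
The resulting 5×10 matrix has rank 4, and its Smith normal form has invariant factors (1,1,1,1).

∂_2: C_2 → C_1 sends each 2-simplex [p,q,r] to [q,r] − [p,r] + [p,q]. For instance
  ∂bce = ce − be + bc,
  ∂abc = bc − ac + ab.
The 10×5 boundary matrix has rank 5 and Smith normal form diag(1,1,1,1,1).

Now H_k = ker ∂_k / im ∂_{k+1}, so:

  H_1: rank ker ∂_1 − rank ∂_2 = (10 − 4) − 5 = 1, and the invariant factors of ∂_2 are all 1, so H_1 ≅ Z.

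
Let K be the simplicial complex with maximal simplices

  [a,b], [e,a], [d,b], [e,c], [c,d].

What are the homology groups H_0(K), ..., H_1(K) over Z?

H_0 = Z,  H_1 = Z.

Order the vertices as a < b < c < d < e. Listing each simplex with vertices in this order, K has dimension 1 with simplices:

  0-simplices (5): a, b, c, d, e
  1-simplices (5): ab, ae, bd, cd, ce

so the chain groups are C_0 ≅ Z^5, C_1 ≅ Z^5.

∂_1: C_1 → C_0 maps an edge to its endpoints' difference, ∂[p,q] = q − p. For instance
  ∂ae = e − a.
The 5×5 boundary matrix has rank 4 and Smith normal form diag(1,1,1,1).

Computing H_k = (kernel of ∂_k) / (image of ∂_{k+1}):

  H_0: rank C_0 − rank ∂_1 = 5 − 4 = 1, and the invariant factors of ∂_1 are all 1, so H_0 = Z.
  H_1: rank ker ∂_1 − rank ∂_2 = (5 − 4) − 0 = 1, and there is no ∂_2, so H_1 = Z.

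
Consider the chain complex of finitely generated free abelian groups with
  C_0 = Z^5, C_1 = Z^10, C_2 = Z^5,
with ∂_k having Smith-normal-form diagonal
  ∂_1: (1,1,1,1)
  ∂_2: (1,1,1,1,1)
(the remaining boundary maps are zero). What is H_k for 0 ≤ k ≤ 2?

H_0 ≅ Z,  H_1 ≅ Z,  H_2 = 0.

H_0: b_0 = 5 − 0 − 4 = 1; torsion from ∂_1 factors > 1: none. So H_0 ≅ Z.
H_1: b_1 = 10 − 4 − 5 = 1; torsion from ∂_2 factors > 1: none. So H_1 ≅ Z.
H_2: b_2 = 5 − 5 − 0 = 0; torsion from ∂_3 factors > 1: none. So H_2 ≅ 0.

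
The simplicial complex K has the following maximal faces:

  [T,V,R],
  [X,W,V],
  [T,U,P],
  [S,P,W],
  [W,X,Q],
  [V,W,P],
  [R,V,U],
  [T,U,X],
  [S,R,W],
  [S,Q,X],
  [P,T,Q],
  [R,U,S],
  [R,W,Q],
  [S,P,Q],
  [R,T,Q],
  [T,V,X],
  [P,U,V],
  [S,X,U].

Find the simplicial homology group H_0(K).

H_0 ≅ Z.

We work with the vertex ordering P < Q < R < S < T < U < V < W < X. The simplices of K, each written with vertices in increasing order, are:

  0-simplices (9): P, Q, R, S, T, U, V, W, X
  1-simplices (27): PQ, PS, PT, PU, PV, PW, QR, QS, QT, QW, QX, RS, RT, RU, RV, RW, SU, SW, SX, TU, TV, TX, UV, UX, VW, VX, WX
  2-simplices (18): PQS, PQT, PSW, PTU, PUV, PVW, QRT, QRW, QSX, QWX, RSU, RSW, RTV, RUV, SUX, TUX, TVX, VWX

Hence C_0 ≅ Z^9, C_1 ≅ Z^27, C_2 ≅ Z^18.

Boundary ∂_1: C_1 → C_0 is given by ∂[p,q] = [q] − [p]. For instance
  ∂TU = U − T.
The 9×27 boundary matrix has rank 8 and Smith normal form diag(1,1,1,1,1,1,1,1).

The boundary map ∂_2: C_2 → C_1 maps a triangle to the signed sum of its edges. For instance
  ∂QRW = RW − QW + QR,
  ∂PVW = VW − PW + PV.
The 27×18 boundary matrix has rank 18 and Smith normal form diag(1,1,1,1,1,1,1,1,1,1,1,1,1,1,1,1,1,2).

From H_k ≅ ker(∂_k) / im(∂_{k+1}) we obtain:

  H_0: rank C_0 − rank ∂_1 = 9 − 8 = 1, and the invariant factors of ∂_1 are all 1, so H_0 = Z.

(K is a triangulation of the Klein bottle.)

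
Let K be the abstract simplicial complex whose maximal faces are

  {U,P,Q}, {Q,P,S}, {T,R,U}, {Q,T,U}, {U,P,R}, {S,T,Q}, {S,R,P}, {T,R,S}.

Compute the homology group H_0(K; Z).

Fix the vertex order P < Q < R < S < T < U and write every simplex with vertices in increasing order. Then dim K = 2 and the simplices of K are:

  0-simplices (6): P, Q, R, S, T, U
  1-simplices (12): PQ, PR, PS, PU, QS, QT, QU, RS, RT, RU, ST, TU
  2-simplices (8): PQS, PQU, PRS, PRU, QST, QTU, RST, RTU

giving chain groups C_0 ≅ Z^6, C_1 ≅ Z^12, C_2 ≅ Z^8.

Boundary ∂_1: C_1 → C_0 maps an edge to its endpoints' difference, ∂[p,q] = q − p. For instance
  ∂RU = U − R.
As a 6×12 matrix over Z this has rank 5, with invariant factors (1,1,1,1,1).

Boundary ∂_2: C_2 → C_1 acts by ∂[p,q,r] = [q,r] − [p,r] + [p,q]. For instance
  ∂PRU = RU − PU + PR,
  ∂QST = ST − QT + QS.
As a 12×8 matrix over Z this has rank 7, with invariant factors (1,1,1,1,1,1,1).

Now H_k = ker ∂_k / im ∂_{k+1}, so:

  H_0: rank C_0 − rank ∂_1 = 6 − 5 = 1, and the invariant factors of ∂_1 are all 1, so H_0 ≅ Z.

H_0 = Z.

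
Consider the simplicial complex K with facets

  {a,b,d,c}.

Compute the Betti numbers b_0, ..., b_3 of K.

b_0 = 1, b_1 = 0, b_2 = 0, b_3 = 0.

Order the vertices as a < b < c < d. Listing each simplex with vertices in this order, K has dimension 3 with simplices:

  0-simplices (4): a, b, c, d
  1-simplices (6): ab, ac, ad, bc, bd, cd
  2-simplices (4): abc, abd, acd, bcd
  3-simplices (1): abcd

so the chain groups are C_0 ≅ Z^4, C_1 ≅ Z^6, C_2 ≅ Z^4, C_3 ≅ Z^1.

The boundary map ∂_1: C_1 → C_0 maps an edge to its endpoints' difference, ∂[p,q] = q − p. For instance
  ∂ad = d − a.
The resulting 4×6 matrix has rank 3, and its Smith normal form has invariant factors (1,1,1).

The boundary map ∂_2: C_2 → C_1 sends each 2-simplex [p,q,r] to [q,r] − [p,r] + [p,q]. For instance
  ∂bcd = cd − bd + bc,
  ∂acd = cd − ad + ac.
The resulting 6×4 matrix has rank 3, and its Smith normal form has invariant factors (1,1,1).

The boundary map ∂_3: C_3 → C_2 sends each 3-simplex σ to the alternating sum Σ_i (−1)^i (σ with its i-th vertex removed). For instance
  ∂abcd = bcd − acd + abd − abc.
The resulting 4×1 matrix has rank 1, and its Smith normal form has invariant factors (1).

Computing H_k = (kernel of ∂_k) / (image of ∂_{k+1}):

  H_0: rank C_0 − rank ∂_1 = 4 − 3 = 1, and the invariant factors of ∂_1 are all 1, so H_0 = Z.
  H_1: rank ker ∂_1 − rank ∂_2 = (6 − 3) − 3 = 0, and the invariant factors of ∂_2 are all 1, so H_1 = 0.
  H_2: rank ker ∂_2 − rank ∂_3 = (4 − 3) − 1 = 0, and the invariant factors of ∂_3 are all 1, so H_2 = 0.
  H_3: rank ker ∂_3 − rank ∂_4 = (1 − 1) − 0 = 0, and there is no ∂_4, so H_3 = 0.

As a check, the Euler characteristic is 4 − 6 + 4 − 1 = 1, which agrees with 1 − 0 + 0 − 0 = 1.

Hence the Betti numbers are b_0 = 1, b_1 = 0, b_2 = 0, b_3 = 0.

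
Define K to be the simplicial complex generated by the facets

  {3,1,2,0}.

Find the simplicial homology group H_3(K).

K has 4 vertices, 6 edges, 4 triangles, 1 3-simplex.
rank ∂_3 = 1, rank ∂_4 = 0 ⇒ b_3 = 1 − 1 − 0 = 0. So H_3 = 0.

H_3 = 0.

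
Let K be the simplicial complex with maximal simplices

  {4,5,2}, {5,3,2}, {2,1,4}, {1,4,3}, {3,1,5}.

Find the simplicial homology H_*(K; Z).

Fix the vertex order 1 < 2 < 3 < 4 < 5 and write every simplex with vertices in increasing order. Then dim K = 2 and the simplices of K are:

  0-simplices (5): [1], [2], [3], [4], [5]
  1-simplices (10): [1,2], [1,3], [1,4], [1,5], [2,3], [2,4], [2,5], [3,4], [3,5], [4,5]
  2-simplices (5): [1,2,4], [1,3,4], [1,3,5], [2,3,5], [2,4,5]

so the chain groups are C_0 ≅ Z^5, C_1 ≅ Z^10, C_2 ≅ Z^5.

∂_1: C_1 → C_0 is given by ∂[p,q] = [q] − [p].
This gives a 5×10 integer matrix of rank 4; reducing to Smith normal form yields diagonal entries (1,1,1,1).

∂_2: C_2 → C_1 acts by ∂[p,q,r] = [q,r] − [p,r] + [p,q]. For instance
  ∂[1,2,4] = [2,4] − [1,4] + [1,2],
  ∂[1,3,4] = [3,4] − [1,4] + [1,3].
This gives a 10×5 integer matrix of rank 5; reducing to Smith normal form yields diagonal entries (1,1,1,1,1).

Reading off H_k = ker ∂_k / im ∂_{k+1}:

  H_0: rank C_0 − rank ∂_1 = 5 − 4 = 1, and the invariant factors of ∂_1 are all 1, so H_0 ≅ Z.
  H_1: rank ker ∂_1 − rank ∂_2 = (10 − 4) − 5 = 1, and the invariant factors of ∂_2 are all 1, so H_1 ≅ Z.
  H_2: rank ker ∂_2 − rank ∂_3 = (5 − 5) − 0 = 0, and there is no ∂_3, so H_2 ≅ 0.

As a check, the Euler characteristic is 5 − 10 + 5 = 0, which agrees with 1 − 1 + 0 = 0.

H_0 = Z,  H_1 = Z,  H_2 = 0.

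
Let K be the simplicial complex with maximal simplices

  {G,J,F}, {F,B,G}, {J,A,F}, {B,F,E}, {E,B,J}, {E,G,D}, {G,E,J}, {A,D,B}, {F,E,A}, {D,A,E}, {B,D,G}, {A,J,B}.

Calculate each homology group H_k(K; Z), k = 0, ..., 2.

H_0 ≅ Z,  H_1 ≅ Z/2,  H_2 = 0.

Fix the vertex order A < B < D < E < F < G < J and write every simplex with vertices in increasing order. Then dim K = 2 and the simplices of K are:

  0-simplices (7): A, B, D, E, F, G, J
  1-simplices (18): AB, AD, AE, AF, AJ, BD, BE, BF, BG, BJ, DE, DG, EF, EG, EJ, FG, FJ, GJ
  2-simplices (12): ABD, ABJ, ADE, AEF, AFJ, BDG, BEF, BEJ, BFG, DEG, EGJ, FGJ

Hence C_0 ≅ Z^7, C_1 ≅ Z^18, C_2 ≅ Z^12.

Boundary ∂_1: C_1 → C_0 sends each edge [p,q] (with p < q) to q − p.
The 7×18 boundary matrix has rank 6 and Smith normal form diag(1,1,1,1,1,1).

Boundary ∂_2: C_2 → C_1 acts by ∂[p,q,r] = [q,r] − [p,r] + [p,q]. For instance
  ∂FGJ = GJ − FJ + FG,
  ∂AEF = EF − AF + AE.
The 18×12 boundary matrix has rank 12 and Smith normal form diag(1,1,1,1,1,1,1,1,1,1,1,2).

From H_k ≅ ker(∂_k) / im(∂_{k+1}) we obtain:

  H_0: rank C_0 − rank ∂_1 = 7 − 6 = 1, and the invariant factors of ∂_1 are all 1, so H_0 = Z.
  H_1: rank ker ∂_1 − rank ∂_2 = (18 − 6) − 12 = 0, and ∂_2 has invariant factor 2 > 1, so H_1 = Z/2.
  H_2: rank ker ∂_2 − rank ∂_3 = (12 − 12) − 0 = 0, and there is no ∂_3, so H_2 = 0.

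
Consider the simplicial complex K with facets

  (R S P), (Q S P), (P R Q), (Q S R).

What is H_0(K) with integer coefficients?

H_0 = Z.

Take the total order P < Q < R < S on the vertex set. Then K (dimension 2) consists of the simplices:

  0-simplices (4): P, Q, R, S
  1-simplices (6): PQ, PR, PS, QR, QS, RS
  2-simplices (4): PQR, PQS, PRS, QRS

so the chain groups are C_0 ≅ Z^4, C_1 ≅ Z^6, C_2 ≅ Z^4.

Boundary ∂_1: C_1 → C_0 is given by ∂[p,q] = [q] − [p].
The 4×6 boundary matrix has rank 3 and Smith normal form diag(1,1,1).

∂_2: C_2 → C_1 acts by ∂[p,q,r] = [q,r] − [p,r] + [p,q]. For instance
  ∂PQR = QR − PR + PQ,
  ∂PRS = RS − PS + PR.
As a 6×4 matrix over Z this has rank 3, with invariant factors (1,1,1).

Reading off H_k = ker ∂_k / im ∂_{k+1}:

  H_0: rank C_0 − rank ∂_1 = 4 − 3 = 1, and the invariant factors of ∂_1 are all 1, so H_0 ≅ Z.

(K is a triangulation of the 2-sphere S^2.)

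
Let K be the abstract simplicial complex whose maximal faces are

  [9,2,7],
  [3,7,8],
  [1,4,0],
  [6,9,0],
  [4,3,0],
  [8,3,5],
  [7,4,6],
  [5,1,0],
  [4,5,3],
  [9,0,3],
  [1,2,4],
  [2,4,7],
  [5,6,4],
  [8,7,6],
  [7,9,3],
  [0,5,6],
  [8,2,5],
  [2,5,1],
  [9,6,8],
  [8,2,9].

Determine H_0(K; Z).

We work with the vertex ordering 0 < 1 < 2 < 3 < 4 < 5 < 6 < 7 < 8 < 9. The simplices of K, each written with vertices in increasing order, are:

  0-simplices (10): [0], [1], [2], [3], [4], [5], [6], [7], [8], [9]
  1-simplices (30): (30 of them)
  2-simplices (20): (20 of them)

so the chain groups are C_0 ≅ Z^10, C_1 ≅ Z^30, C_2 ≅ Z^20.

Boundary ∂_1: C_1 → C_0 is given by ∂[p,q] = [q] − [p]. For instance
  ∂[2,8] = [8] − [2].
The resulting 10×30 matrix has rank 9, and its Smith normal form has invariant factors (1,1,1,1,1,1,1,1,1).

The boundary map ∂_2: C_2 → C_1 acts by ∂[p,q,r] = [q,r] − [p,r] + [p,q]. For instance
  ∂[0,1,4] = [1,4] − [0,4] + [0,1],
  ∂[0,1,5] = [1,5] − [0,5] + [0,1].
The 30×20 boundary matrix has rank 20 and Smith normal form diag(1,1,1,1,1,1,1,1,1,1,1,1,1,1,1,1,1,1,1,2).

From H_k ≅ ker(∂_k) / im(∂_{k+1}) we obtain:

  H_0: rank C_0 − rank ∂_1 = 10 − 9 = 1, and the invariant factors of ∂_1 are all 1, so H_0 ≅ Z.

(K is a triangulation of the Klein bottle.)

H_0 = Z.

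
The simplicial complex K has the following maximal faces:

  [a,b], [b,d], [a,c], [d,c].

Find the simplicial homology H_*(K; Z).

H_0 = Z,  H_1 = Z.

Order the vertices as a < b < c < d. Listing each simplex with vertices in this order, K has dimension 1 with simplices:

  0-simplices (4): a, b, c, d
  1-simplices (4): ab, ac, bd, cd

so the chain groups are C_0 ≅ Z^4, C_1 ≅ Z^4.

The boundary map ∂_1: C_1 → C_0 is given by ∂[p,q] = [q] − [p]. For instance
  ∂ab = b − a.
The resulting 4×4 matrix has rank 3, and its Smith normal form has invariant factors (1,1,1).

Reading off H_k = ker ∂_k / im ∂_{k+1}:

  H_0: rank C_0 − rank ∂_1 = 4 − 3 = 1, and the invariant factors of ∂_1 are all 1, so H_0 ≅ Z.
  H_1: rank ker ∂_1 − rank ∂_2 = (4 − 3) − 0 = 1, and there is no ∂_2, so H_1 ≅ Z.

As a check, the Euler characteristic is 4 − 4 = 0, which agrees with 1 − 1 = 0.
(K is a triangulation of the circle S^1.)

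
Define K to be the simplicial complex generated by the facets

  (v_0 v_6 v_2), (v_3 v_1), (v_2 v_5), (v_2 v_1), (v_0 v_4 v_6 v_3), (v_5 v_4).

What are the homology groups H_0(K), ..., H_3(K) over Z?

H_0 ≅ Z,  H_1 ≅ Z^2,  H_2 = 0,  H_3 = 0.

K has 7 vertices, 12 edges, 5 triangles, 1 3-simplex.
rank ∂_0 = 0, rank ∂_1 = 6 ⇒ b_0 = 7 − 0 − 6 = 1; all invariant factors of ∂_1 are 1 so no torsion. So H_0 ≅ Z.
rank ∂_1 = 6, rank ∂_2 = 4 ⇒ b_1 = 12 − 6 − 4 = 2; all invariant factors of ∂_2 are 1 so no torsion. So H_1 ≅ Z^2.
rank ∂_2 = 4, rank ∂_3 = 1 ⇒ b_2 = 5 − 4 − 1 = 0; all invariant factors of ∂_3 are 1 so no torsion. So H_2 ≅ 0.
rank ∂_3 = 1, rank ∂_4 = 0 ⇒ b_3 = 1 − 1 − 0 = 0. So H_3 ≅ 0.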